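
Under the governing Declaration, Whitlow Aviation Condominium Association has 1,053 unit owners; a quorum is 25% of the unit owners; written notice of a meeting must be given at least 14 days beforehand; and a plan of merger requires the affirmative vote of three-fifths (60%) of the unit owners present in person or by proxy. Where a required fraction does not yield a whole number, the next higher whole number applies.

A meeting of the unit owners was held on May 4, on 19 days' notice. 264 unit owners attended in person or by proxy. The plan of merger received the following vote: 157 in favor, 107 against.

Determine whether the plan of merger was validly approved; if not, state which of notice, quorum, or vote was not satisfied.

Invalid — vote requirement not satisfied.

Notice: 19 days given; 14 required. Satisfied.
Quorum: 25% of 1,053 = 263.25, rounded up to 264; 264 present. Satisfied.
Vote: requires three-fifths of those present (264); 3/5 of 264 = 158.40, rounded up to 159, so 159 needed; 157 in favor. Not satisfied.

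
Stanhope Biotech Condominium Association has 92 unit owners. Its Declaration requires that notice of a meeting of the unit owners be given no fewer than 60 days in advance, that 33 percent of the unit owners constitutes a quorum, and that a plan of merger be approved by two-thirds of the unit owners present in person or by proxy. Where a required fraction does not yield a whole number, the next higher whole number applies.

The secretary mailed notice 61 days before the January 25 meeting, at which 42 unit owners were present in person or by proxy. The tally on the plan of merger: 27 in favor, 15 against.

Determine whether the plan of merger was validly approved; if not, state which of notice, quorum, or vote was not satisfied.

Invalid — vote requirement not satisfied.

Notice: 61 days given; 60 required. Satisfied.
Quorum: 33% of 92 = 30.36, rounded up to 31; 42 present. Satisfied.
Vote: requires two-thirds of those present (42); 2/3 of 42 = 28, so 28 needed; 27 in favor. Not satisfied.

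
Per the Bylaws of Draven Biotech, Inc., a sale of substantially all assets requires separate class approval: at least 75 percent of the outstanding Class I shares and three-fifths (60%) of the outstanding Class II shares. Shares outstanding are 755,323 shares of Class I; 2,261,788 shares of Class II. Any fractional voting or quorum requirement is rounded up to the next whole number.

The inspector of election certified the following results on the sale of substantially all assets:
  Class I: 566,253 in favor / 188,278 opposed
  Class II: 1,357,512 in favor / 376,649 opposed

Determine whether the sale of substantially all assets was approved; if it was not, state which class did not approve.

Not approved — the Class I shares did not give the required vote.

Class I: 3/4 of 755323 = 566492.25, rounded up to 566493; 566,493 required, 566,253 in favor — not approved.
Class II: 3/5 of 2261788 = 1357072.80, rounded up to 1357073; 1,357,073 required, 1,357,512 in favor — approved.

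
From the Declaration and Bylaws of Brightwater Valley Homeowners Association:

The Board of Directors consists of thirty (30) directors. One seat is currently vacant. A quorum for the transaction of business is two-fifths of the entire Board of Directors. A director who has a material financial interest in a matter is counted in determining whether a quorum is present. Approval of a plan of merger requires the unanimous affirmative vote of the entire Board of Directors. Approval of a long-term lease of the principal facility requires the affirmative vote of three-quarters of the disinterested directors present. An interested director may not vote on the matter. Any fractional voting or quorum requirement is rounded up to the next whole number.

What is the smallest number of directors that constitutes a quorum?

12

2/5 of 30 = 12.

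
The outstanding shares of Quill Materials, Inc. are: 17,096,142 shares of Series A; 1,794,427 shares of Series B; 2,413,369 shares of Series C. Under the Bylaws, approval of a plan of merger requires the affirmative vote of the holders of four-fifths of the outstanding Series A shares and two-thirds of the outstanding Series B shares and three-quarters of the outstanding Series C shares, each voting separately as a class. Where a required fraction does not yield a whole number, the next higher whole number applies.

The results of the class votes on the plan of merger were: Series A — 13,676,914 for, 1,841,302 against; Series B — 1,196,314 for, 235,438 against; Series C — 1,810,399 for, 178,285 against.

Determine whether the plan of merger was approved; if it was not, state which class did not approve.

Approved — every class gave the required vote.

Series A: 4/5 of 17096142 = 13676913.60, rounded up to 13676914; 13,676,914 required, 13,676,914 in favor — approved.
Series B: 2/3 of 1794427 = 1196284.67, rounded up to 1196285; 1,196,285 required, 1,196,314 in favor — approved.
Series C: 3/4 of 2413369 = 1810026.75, rounded up to 1810027; 1,810,027 required, 1,810,399 in favor — approved.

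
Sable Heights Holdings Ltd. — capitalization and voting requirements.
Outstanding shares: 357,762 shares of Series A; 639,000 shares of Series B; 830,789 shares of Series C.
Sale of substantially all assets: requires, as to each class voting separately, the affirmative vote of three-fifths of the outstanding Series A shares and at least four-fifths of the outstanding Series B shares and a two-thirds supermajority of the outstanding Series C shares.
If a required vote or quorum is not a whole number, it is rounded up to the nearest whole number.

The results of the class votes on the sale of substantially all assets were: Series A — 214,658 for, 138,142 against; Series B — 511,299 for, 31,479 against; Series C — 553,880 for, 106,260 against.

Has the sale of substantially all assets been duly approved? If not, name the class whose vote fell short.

Series A: 3/5 of 357762 = 214657.20, rounded up to 214658; 214,658 required, 214,658 in favor — approved.
Series B: 4/5 of 639000 = 511200; 511,200 required, 511,299 in favor — approved.
Series C: 2/3 of 830789 = 553859.33, rounded up to 553860; 553,860 required, 553,880 in favor — approved.

Approved — every class gave the required vote.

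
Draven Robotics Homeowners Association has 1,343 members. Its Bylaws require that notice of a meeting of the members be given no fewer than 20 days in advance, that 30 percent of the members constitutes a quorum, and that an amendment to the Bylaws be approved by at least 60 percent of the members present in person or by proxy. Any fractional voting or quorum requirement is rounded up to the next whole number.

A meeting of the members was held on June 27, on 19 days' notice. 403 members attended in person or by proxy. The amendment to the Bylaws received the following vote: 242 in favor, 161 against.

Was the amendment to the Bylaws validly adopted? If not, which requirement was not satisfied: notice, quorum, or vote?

Notice: 19 days given; 20 required. Not satisfied.
Quorum: 30% of 1,343 = 402.90, rounded up to 403; 403 present. Satisfied.
Vote: requires three-fifths of those present (403); 3/5 of 403 = 241.80, rounded up to 242, so 242 needed; 242 in favor. Satisfied.

Invalid — notice requirement not satisfied.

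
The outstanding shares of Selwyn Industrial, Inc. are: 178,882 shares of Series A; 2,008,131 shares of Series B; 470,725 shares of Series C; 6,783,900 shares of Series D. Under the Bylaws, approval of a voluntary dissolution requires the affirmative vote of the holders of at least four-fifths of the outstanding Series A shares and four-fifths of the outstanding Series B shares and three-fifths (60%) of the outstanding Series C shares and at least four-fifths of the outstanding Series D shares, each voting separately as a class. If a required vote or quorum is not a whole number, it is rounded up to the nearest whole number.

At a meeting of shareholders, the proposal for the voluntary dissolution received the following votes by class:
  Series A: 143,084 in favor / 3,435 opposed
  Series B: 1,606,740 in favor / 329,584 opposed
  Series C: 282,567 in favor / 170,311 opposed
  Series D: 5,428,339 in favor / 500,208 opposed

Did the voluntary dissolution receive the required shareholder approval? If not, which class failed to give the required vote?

Series A: 4/5 of 178882 = 143105.60, rounded up to 143106; 143,106 required, 143,084 in favor — not approved.
Series B: 4/5 of 2008131 = 1606504.80, rounded up to 1606505; 1,606,505 required, 1,606,740 in favor — approved.
Series C: 3/5 of 470725 = 282435; 282,435 required, 282,567 in favor — approved.
Series D: 4/5 of 6783900 = 5427120; 5,427,120 required, 5,428,339 in favor — approved.

Not approved — the Series A shares did not give the required vote.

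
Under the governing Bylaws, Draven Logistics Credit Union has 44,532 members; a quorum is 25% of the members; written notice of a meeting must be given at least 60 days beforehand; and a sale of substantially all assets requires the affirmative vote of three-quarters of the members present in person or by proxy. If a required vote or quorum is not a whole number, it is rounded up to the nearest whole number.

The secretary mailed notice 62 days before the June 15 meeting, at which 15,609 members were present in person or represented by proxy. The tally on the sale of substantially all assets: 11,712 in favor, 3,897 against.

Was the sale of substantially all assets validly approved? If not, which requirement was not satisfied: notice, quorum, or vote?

Notice: 62 days given; 60 required. Satisfied.
Quorum: 25% of 44,532 = 11,133; 15,609 present. Satisfied.
Vote: requires three-fourths of those present (15,609); 3/4 of 15609 = 11706.75, rounded up to 11707, so 11,707 needed; 11,712 in favor. Satisfied.

Valid — all requirements satisfied.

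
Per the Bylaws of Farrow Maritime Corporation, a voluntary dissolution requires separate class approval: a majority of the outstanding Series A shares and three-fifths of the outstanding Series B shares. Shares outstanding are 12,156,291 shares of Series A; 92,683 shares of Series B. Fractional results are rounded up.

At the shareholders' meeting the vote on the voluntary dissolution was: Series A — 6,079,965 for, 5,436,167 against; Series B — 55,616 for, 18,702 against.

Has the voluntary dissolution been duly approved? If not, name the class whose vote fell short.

Series A: a majority of 12156291 is 6078146; 6,078,146 required, 6,079,965 in favor — approved.
Series B: 3/5 of 92683 = 55609.80, rounded up to 55610; 55,610 required, 55,616 in favor — approved.

Approved — every class gave the required vote.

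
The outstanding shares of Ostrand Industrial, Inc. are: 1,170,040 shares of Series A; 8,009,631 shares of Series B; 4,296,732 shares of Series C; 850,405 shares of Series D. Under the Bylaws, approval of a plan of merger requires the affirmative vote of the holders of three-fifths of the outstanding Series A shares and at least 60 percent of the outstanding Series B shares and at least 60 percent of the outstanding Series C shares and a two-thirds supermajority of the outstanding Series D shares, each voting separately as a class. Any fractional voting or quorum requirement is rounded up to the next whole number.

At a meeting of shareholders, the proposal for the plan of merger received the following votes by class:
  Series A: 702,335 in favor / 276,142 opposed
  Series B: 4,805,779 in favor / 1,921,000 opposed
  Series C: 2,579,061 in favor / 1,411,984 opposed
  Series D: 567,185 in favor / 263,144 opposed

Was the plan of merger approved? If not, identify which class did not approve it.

Series A: 3/5 of 1170040 = 702024; 702,024 required, 702,335 in favor — approved.
Series B: 3/5 of 8009631 = 4805778.60, rounded up to 4805779; 4,805,779 required, 4,805,779 in favor — approved.
Series C: 3/5 of 4296732 = 2578039.20, rounded up to 2578040; 2,578,040 required, 2,579,061 in favor — approved.
Series D: 2/3 of 850405 = 566936.67, rounded up to 566937; 566,937 required, 567,185 in favor — approved.

Approved — every class gave the required vote.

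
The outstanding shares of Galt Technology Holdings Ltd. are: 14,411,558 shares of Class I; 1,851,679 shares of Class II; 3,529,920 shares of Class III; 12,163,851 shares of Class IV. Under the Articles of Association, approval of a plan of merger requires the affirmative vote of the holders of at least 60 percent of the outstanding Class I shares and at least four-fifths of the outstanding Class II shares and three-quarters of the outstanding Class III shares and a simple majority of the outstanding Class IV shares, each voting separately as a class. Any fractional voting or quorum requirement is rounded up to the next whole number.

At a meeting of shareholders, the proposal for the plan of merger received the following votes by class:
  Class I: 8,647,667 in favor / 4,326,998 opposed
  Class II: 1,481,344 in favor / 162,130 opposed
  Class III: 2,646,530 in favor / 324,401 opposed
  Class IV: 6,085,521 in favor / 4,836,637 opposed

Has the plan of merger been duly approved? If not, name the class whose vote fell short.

Class I: 3/5 of 14411558 = 8646934.80, rounded up to 8646935; 8,646,935 required, 8,647,667 in favor — approved.
Class II: 4/5 of 1851679 = 1481343.20, rounded up to 1481344; 1,481,344 required, 1,481,344 in favor — approved.
Class III: 3/4 of 3529920 = 2647440; 2,647,440 required, 2,646,530 in favor — not approved.
Class IV: a majority of 12163851 is 6081926; 6,081,926 required, 6,085,521 in favor — approved.

Not approved — the Class III shares did not give the required vote.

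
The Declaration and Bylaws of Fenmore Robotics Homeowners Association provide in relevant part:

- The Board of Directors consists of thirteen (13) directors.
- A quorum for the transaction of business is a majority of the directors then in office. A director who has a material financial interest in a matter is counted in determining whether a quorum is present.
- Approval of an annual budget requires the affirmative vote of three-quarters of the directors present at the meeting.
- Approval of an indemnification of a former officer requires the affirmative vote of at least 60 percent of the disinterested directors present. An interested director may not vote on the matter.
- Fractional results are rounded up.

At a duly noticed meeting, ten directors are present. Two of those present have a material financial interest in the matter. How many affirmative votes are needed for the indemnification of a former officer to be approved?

5

The indemnification of a former officer requires three-fifths of the disinterested directors present (10 − 2 = 8).
3/5 of 8 = 4.80, rounded up to 5.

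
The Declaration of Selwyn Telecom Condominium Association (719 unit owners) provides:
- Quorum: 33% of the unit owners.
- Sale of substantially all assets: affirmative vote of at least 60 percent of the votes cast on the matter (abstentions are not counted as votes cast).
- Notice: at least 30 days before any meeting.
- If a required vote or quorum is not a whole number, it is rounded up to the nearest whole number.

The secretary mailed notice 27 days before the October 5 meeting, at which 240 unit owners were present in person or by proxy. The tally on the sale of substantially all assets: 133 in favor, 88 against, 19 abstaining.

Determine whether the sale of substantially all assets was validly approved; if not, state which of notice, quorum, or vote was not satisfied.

Notice: 27 days given; 30 required. Not satisfied.
Quorum: 33% of 719 = 237.27, rounded up to 238; 240 present. Satisfied.
Vote: requires three-fifths of the votes cast (240 − 19 abstaining = 221); 3/5 of 221 = 132.60, rounded up to 133, so 133 needed; 133 in favor. Satisfied.

Invalid — notice requirement not satisfied.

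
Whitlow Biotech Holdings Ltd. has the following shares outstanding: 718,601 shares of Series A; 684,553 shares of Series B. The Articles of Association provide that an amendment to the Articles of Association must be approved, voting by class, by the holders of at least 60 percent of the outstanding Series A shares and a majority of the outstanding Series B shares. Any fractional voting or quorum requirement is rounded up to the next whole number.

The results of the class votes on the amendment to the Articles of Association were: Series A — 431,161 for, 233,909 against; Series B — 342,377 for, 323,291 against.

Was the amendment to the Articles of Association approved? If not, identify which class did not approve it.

Approved — every class gave the required vote.

Series A: 3/5 of 718601 = 431160.60, rounded up to 431161; 431,161 required, 431,161 in favor — approved.
Series B: a majority of 684553 is 342277; 342,277 required, 342,377 in favor — approved.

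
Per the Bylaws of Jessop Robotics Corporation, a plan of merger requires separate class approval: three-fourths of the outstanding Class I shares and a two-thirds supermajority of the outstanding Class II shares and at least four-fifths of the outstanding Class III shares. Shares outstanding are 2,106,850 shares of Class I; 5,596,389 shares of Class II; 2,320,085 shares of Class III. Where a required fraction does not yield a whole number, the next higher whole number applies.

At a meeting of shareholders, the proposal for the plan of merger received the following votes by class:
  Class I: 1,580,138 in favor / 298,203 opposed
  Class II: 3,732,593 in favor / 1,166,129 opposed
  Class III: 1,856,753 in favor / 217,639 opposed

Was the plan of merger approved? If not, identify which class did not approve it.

Approved — every class gave the required vote.

Class I: 3/4 of 2106850 = 1580137.50, rounded up to 1580138; 1,580,138 required, 1,580,138 in favor — approved.
Class II: 2/3 of 5596389 = 3730926; 3,730,926 required, 3,732,593 in favor — approved.
Class III: 4/5 of 2320085 = 1856068; 1,856,068 required, 1,856,753 in favor — approved.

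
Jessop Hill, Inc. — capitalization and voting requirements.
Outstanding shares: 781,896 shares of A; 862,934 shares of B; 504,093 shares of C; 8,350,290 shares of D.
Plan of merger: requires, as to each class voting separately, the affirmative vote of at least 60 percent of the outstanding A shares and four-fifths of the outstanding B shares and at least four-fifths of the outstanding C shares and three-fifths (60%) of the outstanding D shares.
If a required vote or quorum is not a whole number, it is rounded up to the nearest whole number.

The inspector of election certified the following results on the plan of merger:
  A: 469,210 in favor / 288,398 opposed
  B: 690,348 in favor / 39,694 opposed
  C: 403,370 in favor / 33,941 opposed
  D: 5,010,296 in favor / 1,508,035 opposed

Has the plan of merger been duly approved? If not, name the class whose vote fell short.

A: 3/5 of 781896 = 469137.60, rounded up to 469138; 469,138 required, 469,210 in favor — approved.
B: 4/5 of 862934 = 690347.20, rounded up to 690348; 690,348 required, 690,348 in favor — approved.
C: 4/5 of 504093 = 403274.40, rounded up to 403275; 403,275 required, 403,370 in favor — approved.
D: 3/5 of 8350290 = 5010174; 5,010,174 required, 5,010,296 in favor — approved.

Approved — every class gave the required vote.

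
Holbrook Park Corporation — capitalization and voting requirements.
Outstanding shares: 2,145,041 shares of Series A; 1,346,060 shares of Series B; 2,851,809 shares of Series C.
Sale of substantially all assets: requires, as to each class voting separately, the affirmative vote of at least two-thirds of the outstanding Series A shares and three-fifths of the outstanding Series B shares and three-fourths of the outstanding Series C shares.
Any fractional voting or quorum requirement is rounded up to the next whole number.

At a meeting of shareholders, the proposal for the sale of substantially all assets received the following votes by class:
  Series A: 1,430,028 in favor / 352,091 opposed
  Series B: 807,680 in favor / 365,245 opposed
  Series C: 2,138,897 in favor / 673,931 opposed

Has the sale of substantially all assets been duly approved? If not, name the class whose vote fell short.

Series A: 2/3 of 2145041 = 1430027.33, rounded up to 1430028; 1,430,028 required, 1,430,028 in favor — approved.
Series B: 3/5 of 1346060 = 807636; 807,636 required, 807,680 in favor — approved.
Series C: 3/4 of 2851809 = 2138856.75, rounded up to 2138857; 2,138,857 required, 2,138,897 in favor — approved.

Approved — every class gave the required vote.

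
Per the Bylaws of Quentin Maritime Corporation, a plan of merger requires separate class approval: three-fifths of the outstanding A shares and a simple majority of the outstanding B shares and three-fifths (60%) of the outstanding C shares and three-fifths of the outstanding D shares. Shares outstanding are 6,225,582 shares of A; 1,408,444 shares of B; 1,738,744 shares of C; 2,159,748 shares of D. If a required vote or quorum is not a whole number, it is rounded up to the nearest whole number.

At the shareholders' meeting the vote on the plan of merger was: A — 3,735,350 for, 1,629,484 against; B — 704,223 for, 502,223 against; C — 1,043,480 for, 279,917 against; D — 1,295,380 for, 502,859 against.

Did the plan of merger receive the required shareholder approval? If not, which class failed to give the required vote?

Not approved — the D shares did not give the required vote.

A: 3/5 of 6225582 = 3735349.20, rounded up to 3735350; 3,735,350 required, 3,735,350 in favor — approved.
B: a majority of 1408444 is 704223; 704,223 required, 704,223 in favor — approved.
C: 3/5 of 1738744 = 1043246.40, rounded up to 1043247; 1,043,247 required, 1,043,480 in favor — approved.
D: 3/5 of 2159748 = 1295848.80, rounded up to 1295849; 1,295,849 required, 1,295,380 in favor — not approved.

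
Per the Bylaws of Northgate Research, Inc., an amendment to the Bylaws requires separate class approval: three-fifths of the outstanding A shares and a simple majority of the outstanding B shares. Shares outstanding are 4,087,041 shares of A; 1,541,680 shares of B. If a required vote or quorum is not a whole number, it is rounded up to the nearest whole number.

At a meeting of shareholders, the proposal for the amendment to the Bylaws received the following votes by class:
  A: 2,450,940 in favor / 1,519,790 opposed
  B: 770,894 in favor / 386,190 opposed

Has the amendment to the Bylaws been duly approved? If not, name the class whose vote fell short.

Not approved — the A shares did not give the required vote.

A: 3/5 of 4087041 = 2452224.60, rounded up to 2452225; 2,452,225 required, 2,450,940 in favor — not approved.
B: a majority of 1541680 is 770841; 770,841 required, 770,894 in favor — approved.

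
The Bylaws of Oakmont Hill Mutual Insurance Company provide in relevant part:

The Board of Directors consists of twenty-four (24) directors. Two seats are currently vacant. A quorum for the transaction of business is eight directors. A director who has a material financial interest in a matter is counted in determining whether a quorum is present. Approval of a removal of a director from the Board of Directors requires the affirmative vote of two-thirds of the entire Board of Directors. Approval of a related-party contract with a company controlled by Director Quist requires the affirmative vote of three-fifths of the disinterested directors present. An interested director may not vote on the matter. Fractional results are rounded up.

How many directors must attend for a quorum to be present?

8

The quorum is fixed at 8.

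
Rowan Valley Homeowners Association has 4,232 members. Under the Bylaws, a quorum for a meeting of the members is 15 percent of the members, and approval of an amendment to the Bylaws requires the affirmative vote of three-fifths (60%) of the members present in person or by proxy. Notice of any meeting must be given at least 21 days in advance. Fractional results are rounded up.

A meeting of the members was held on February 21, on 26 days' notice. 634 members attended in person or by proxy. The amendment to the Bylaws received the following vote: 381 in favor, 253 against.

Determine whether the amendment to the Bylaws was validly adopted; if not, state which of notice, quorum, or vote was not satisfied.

Invalid — quorum requirement not satisfied.

Notice: 26 days given; 21 required. Satisfied.
Quorum: 15% of 4,232 = 634.80, rounded up to 635; 634 present. Not satisfied.
Vote: requires three-fifths of those present (634); 3/5 of 634 = 380.40, rounded up to 381, so 381 needed; 381 in favor. Satisfied.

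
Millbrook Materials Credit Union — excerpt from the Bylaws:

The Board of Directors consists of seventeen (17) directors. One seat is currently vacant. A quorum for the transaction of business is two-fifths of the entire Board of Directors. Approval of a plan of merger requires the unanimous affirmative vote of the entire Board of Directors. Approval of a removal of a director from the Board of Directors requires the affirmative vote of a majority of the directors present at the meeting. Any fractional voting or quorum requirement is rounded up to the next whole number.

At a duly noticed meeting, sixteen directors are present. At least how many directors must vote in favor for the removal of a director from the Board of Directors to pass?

The removal of a director from the Board of Directors requires a majority of the directors present (16).
A majority of 16 is 9.

9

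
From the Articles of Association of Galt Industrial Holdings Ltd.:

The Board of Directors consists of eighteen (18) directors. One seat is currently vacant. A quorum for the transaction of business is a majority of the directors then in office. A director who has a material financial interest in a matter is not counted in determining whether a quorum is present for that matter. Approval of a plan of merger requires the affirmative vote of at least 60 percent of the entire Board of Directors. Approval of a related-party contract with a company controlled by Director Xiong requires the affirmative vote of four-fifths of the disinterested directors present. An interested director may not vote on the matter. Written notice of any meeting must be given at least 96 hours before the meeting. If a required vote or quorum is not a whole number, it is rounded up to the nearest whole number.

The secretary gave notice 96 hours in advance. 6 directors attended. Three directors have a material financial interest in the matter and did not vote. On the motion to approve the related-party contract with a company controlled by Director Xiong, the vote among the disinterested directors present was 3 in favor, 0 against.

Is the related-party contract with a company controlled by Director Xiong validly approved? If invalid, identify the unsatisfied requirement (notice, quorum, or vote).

Notice: 96 hours given; 96 required (96 ≥ 96). Satisfied.
Quorum: 6 present, but the 3 interested directors do not count, leaving 3. Quorum is 9. Not satisfied.
Vote: the related-party contract with a company controlled by Director Xiong requires four-fifths of the disinterested directors present (6 − 3 = 3). 4/5 of 3 = 2.40, rounded up to 3, so 3 affirmative votes are needed; 3 voted in favor. Satisfied. (Moot — without a quorum no business can be validly transacted.)

Invalid — quorum requirement not satisfied.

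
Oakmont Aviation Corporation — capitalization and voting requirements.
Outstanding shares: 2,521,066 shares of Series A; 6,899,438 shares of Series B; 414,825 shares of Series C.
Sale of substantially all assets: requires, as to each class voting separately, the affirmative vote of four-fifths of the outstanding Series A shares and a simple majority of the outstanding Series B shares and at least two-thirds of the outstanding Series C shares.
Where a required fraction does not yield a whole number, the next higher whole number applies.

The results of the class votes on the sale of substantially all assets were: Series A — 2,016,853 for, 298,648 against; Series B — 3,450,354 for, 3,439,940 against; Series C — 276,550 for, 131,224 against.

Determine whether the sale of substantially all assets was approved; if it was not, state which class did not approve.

Approved — every class gave the required vote.

Series A: 4/5 of 2521066 = 2016852.80, rounded up to 2016853; 2,016,853 required, 2,016,853 in favor — approved.
Series B: a majority of 6899438 is 3449720; 3,449,720 required, 3,450,354 in favor — approved.
Series C: 2/3 of 414825 = 276550; 276,550 required, 276,550 in favor — approved.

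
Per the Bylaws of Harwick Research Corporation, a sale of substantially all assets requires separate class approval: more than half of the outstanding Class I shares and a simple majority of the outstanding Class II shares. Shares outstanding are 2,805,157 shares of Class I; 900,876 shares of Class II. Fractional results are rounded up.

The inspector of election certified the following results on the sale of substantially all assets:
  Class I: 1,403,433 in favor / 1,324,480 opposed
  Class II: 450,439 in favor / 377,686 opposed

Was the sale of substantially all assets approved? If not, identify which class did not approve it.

Class I: a majority of 2805157 is 1402579; 1,402,579 required, 1,403,433 in favor — approved.
Class II: a majority of 900876 is 450439; 450,439 required, 450,439 in favor — approved.

Approved — every class gave the required vote.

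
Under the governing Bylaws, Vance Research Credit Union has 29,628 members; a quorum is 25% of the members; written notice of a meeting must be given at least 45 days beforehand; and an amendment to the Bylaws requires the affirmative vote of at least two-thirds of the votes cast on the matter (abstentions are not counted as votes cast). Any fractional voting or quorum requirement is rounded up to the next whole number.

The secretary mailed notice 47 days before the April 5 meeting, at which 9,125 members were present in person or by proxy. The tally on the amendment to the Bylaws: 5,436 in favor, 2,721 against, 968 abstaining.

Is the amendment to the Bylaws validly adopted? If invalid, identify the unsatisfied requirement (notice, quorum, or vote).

Invalid — vote requirement not satisfied.

Notice: 47 days given; 45 required. Satisfied.
Quorum: 25% of 29,628 = 7,407; 9,125 present. Satisfied.
Vote: requires two-thirds of the votes cast (9,125 − 968 abstaining = 8,157); 2/3 of 8157 = 5438, so 5,438 needed; 5,436 in favor. Not satisfied.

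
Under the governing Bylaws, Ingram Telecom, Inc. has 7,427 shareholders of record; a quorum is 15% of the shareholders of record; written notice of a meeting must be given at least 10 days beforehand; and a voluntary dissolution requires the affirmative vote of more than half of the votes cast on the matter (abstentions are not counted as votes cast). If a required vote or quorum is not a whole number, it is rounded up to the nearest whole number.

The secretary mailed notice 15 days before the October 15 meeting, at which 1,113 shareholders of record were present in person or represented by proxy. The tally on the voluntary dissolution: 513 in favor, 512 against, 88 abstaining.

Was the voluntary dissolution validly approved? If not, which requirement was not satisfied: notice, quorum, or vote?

Invalid — quorum requirement not satisfied.

Notice: 15 days given; 10 required. Satisfied.
Quorum: 15% of 7,427 = 1,114.05, rounded up to 1,115; 1,113 present. Not satisfied.
Vote: requires a majority of the votes cast (1,113 − 88 abstaining = 1,025); a majority of 1025 is 513, so 513 needed; 513 in favor. Satisfied.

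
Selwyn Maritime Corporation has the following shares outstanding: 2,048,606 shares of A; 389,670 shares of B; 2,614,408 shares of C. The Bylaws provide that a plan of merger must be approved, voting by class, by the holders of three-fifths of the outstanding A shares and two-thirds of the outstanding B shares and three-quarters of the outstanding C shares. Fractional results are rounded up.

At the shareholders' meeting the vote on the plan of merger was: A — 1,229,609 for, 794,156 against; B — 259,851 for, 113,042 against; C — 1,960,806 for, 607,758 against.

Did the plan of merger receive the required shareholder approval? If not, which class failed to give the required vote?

Approved — every class gave the required vote.

A: 3/5 of 2048606 = 1229163.60, rounded up to 1229164; 1,229,164 required, 1,229,609 in favor — approved.
B: 2/3 of 389670 = 259780; 259,780 required, 259,851 in favor — approved.
C: 3/4 of 2614408 = 1960806; 1,960,806 required, 1,960,806 in favor — approved.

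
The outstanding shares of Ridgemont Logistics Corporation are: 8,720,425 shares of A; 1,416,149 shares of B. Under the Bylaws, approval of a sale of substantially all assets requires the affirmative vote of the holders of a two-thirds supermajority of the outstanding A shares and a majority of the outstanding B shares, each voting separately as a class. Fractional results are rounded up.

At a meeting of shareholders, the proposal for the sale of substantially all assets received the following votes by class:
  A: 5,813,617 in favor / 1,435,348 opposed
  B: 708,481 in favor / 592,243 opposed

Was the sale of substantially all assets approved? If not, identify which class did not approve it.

Approved — every class gave the required vote.

A: 2/3 of 8720425 = 5813616.67, rounded up to 5813617; 5,813,617 required, 5,813,617 in favor — approved.
B: a majority of 1416149 is 708075; 708,075 required, 708,481 in favor — approved.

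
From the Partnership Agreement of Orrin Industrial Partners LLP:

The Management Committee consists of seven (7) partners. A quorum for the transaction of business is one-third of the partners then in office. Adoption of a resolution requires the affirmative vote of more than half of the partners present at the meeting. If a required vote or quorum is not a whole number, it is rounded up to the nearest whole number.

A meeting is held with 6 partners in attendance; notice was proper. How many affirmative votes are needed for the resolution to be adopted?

The resolution requires a majority of the partners present (6).
A majority of 6 is 4.

4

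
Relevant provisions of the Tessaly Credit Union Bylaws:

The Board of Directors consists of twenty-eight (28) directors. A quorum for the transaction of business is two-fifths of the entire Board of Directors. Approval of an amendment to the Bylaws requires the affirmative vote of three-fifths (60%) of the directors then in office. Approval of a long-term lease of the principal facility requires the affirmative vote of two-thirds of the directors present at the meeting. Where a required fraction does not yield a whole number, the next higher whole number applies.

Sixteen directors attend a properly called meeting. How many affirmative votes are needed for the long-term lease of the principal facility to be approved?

The long-term lease of the principal facility requires two-thirds of the directors present (16).
2/3 of 16 = 10.67, rounded up to 11.

11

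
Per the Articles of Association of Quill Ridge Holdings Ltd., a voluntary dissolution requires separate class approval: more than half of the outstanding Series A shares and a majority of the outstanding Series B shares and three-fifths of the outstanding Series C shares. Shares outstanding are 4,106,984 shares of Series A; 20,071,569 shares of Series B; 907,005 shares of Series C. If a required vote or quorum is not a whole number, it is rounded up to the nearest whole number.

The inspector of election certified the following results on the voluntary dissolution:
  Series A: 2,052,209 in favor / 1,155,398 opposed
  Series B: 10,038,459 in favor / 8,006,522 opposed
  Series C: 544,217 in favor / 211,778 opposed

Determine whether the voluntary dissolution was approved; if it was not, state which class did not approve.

Series A: a majority of 4106984 is 2053493; 2,053,493 required, 2,052,209 in favor — not approved.
Series B: a majority of 20071569 is 10035785; 10,035,785 required, 10,038,459 in favor — approved.
Series C: 3/5 of 907005 = 544203; 544,203 required, 544,217 in favor — approved.

Not approved — the Series A shares did not give the required vote.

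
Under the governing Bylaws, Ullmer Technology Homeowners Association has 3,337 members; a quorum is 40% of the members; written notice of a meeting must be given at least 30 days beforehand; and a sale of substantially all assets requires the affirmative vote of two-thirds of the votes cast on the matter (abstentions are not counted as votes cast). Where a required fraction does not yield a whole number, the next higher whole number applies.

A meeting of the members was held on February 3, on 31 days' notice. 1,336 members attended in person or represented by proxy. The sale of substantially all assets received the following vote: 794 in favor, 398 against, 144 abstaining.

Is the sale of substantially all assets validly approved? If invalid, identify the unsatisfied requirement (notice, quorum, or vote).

Invalid — vote requirement not satisfied.

Notice: 31 days given; 30 required. Satisfied.
Quorum: 40% of 3,337 = 1,334.80, rounded up to 1,335; 1,336 present. Satisfied.
Vote: requires two-thirds of the votes cast (1,336 − 144 abstaining = 1,192); 2/3 of 1192 = 794.67, rounded up to 795, so 795 needed; 794 in favor. Not satisfied.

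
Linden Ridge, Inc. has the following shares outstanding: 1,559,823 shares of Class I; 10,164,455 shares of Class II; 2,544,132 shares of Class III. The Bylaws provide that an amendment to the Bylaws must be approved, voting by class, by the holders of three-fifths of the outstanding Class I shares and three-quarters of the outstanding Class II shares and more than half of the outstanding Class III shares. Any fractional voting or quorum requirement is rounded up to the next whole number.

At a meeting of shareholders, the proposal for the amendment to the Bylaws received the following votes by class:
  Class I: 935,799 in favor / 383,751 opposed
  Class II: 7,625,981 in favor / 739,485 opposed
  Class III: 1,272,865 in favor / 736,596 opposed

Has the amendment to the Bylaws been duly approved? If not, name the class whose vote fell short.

Class I: 3/5 of 1559823 = 935893.80, rounded up to 935894; 935,894 required, 935,799 in favor — not approved.
Class II: 3/4 of 10164455 = 7623341.25, rounded up to 7623342; 7,623,342 required, 7,625,981 in favor — approved.
Class III: a majority of 2544132 is 1272067; 1,272,067 required, 1,272,865 in favor — approved.

Not approved — the Class I shares did not give the required vote.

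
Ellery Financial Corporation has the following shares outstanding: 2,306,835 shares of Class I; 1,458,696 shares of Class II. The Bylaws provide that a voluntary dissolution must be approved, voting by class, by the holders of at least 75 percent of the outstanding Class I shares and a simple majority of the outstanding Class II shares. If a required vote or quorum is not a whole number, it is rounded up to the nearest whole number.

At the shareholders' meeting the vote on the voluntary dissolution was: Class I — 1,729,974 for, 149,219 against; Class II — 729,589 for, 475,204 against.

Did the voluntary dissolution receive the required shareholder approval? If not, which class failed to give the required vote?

Not approved — the Class I shares did not give the required vote.

Class I: 3/4 of 2306835 = 1730126.25, rounded up to 1730127; 1,730,127 required, 1,729,974 in favor — not approved.
Class II: a majority of 1458696 is 729349; 729,349 required, 729,589 in favor — approved.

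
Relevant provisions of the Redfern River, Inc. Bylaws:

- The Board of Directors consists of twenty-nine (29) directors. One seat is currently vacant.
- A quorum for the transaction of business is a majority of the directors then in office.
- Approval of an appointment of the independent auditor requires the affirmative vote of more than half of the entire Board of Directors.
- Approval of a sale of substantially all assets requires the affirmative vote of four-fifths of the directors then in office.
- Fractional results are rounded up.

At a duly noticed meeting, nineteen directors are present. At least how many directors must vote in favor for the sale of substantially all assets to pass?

23

The sale of substantially all assets requires four-fifths of the directors then in office (28).
4/5 of 28 = 22.40, rounded up to 23.
(Only 19 can vote, so the sale of substantially all assets cannot pass at this meeting, but the required vote is still 23.)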